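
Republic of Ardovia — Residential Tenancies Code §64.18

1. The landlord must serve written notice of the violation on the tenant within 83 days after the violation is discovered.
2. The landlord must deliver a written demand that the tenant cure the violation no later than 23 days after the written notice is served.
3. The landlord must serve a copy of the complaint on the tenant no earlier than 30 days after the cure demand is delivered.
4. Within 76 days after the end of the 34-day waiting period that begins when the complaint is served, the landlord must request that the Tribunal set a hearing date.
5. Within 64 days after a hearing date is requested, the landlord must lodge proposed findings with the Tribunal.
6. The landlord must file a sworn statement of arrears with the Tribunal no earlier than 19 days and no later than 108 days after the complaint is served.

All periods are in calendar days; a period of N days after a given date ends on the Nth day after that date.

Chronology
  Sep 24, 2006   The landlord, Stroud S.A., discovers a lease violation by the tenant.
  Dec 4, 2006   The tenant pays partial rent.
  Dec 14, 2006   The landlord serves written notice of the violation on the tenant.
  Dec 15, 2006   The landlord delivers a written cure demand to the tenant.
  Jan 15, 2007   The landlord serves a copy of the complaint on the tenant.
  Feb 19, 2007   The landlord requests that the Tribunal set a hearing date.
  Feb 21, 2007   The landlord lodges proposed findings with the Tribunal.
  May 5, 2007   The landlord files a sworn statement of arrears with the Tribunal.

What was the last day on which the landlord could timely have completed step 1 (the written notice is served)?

Step 1 runs from Sep 24, 2006, when the violation is discovered. 83 days after Sep 24, 2006 is Dec 16, 2006.

Dec 16, 2006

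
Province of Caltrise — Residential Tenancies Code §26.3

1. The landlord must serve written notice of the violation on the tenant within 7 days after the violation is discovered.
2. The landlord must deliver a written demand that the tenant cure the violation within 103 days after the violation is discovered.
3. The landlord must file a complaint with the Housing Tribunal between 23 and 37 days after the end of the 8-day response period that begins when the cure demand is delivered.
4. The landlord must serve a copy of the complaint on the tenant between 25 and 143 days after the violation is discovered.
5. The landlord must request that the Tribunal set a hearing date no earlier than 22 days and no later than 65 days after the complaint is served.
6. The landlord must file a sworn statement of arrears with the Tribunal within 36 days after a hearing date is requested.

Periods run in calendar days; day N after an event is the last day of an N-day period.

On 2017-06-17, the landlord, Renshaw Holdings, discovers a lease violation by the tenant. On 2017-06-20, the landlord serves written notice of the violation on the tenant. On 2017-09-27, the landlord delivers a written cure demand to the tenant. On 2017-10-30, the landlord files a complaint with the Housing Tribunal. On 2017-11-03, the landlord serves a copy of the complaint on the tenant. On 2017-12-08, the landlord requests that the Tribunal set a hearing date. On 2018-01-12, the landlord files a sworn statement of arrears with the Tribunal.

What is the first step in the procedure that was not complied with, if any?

None — every step was satisfied

Step 1 — counting 7 days from 2017-06-17 (when the violation is discovered) gives a deadline of 2017-06-24; completed 2017-06-20, before the deadline.
Step 2 — counting 103 days from 2017-06-17 (when the violation is discovered) gives a deadline of 2017-09-28; completed 2017-09-27, before the deadline.
Step 3 — 23 and 37 days from 2017-10-05 (end of the 8-day response period, which began when the cure demand is delivered on 2017-09-27) are 2017-10-28 and 2017-11-11 respectively; done 2017-10-30 — within the window.
Step 4 — 25 and 143 days from 2017-06-17 (when the violation is discovered) are 2017-07-12 and 2017-11-07 respectively; 2017-11-03 falls inside that range.
Step 5 — 22 and 65 days from 2017-11-03 (when the complaint is served) are 2017-11-25 and 2018-01-07 respectively; done 2017-12-08 — within the window.
Step 6 — counting 36 days from 2017-12-08 (when a hearing date is requested) gives a deadline of 2018-01-13; 2018-01-12 is within that limit.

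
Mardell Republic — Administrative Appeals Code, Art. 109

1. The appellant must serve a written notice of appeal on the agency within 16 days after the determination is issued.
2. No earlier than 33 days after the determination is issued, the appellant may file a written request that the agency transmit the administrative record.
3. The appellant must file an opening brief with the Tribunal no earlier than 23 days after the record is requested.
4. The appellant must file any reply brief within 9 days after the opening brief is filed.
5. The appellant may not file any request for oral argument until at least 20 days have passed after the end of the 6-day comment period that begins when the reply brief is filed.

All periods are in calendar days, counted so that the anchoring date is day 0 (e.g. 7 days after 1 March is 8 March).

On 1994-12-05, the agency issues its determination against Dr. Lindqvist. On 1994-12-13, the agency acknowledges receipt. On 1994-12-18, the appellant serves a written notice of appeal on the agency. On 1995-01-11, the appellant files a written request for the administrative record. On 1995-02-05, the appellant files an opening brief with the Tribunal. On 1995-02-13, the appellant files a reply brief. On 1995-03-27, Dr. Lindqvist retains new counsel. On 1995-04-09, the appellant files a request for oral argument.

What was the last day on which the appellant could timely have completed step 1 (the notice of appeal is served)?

1994-12-21

Step 1 runs from 1994-12-05, when the determination is issued. 16 days after 1994-12-05 is 1994-12-21.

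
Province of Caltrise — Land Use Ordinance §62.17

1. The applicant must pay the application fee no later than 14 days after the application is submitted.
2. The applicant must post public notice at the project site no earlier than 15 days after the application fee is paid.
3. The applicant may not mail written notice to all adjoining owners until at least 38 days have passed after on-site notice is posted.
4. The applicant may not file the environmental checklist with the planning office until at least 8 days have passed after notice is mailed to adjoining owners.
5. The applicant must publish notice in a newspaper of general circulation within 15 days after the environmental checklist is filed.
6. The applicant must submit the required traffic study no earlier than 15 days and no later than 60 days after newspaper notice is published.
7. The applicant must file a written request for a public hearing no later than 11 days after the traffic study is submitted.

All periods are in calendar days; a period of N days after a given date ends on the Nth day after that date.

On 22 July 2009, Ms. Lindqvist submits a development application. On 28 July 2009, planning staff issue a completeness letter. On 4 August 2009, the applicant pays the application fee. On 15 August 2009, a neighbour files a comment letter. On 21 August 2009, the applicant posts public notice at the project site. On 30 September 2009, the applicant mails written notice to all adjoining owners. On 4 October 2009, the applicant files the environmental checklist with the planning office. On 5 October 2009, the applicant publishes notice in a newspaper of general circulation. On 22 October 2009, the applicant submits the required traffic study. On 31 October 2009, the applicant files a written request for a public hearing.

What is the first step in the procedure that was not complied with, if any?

Step 4

Step 1 — counting 14 days from 22 July 2009 (when the application is submitted) gives a deadline of 5 August 2009; completed 4 August 2009, before the deadline.
Step 2 — must wait 15 days from 4 August 2009 (when the application fee is paid), so not before 19 August 2009; done 21 August 2009 — permitted.
Step 3 — must wait 38 days from 21 August 2009 (when on-site notice is posted), so not before 28 September 2009; done 30 September 2009, after the minimum wait.
Step 4 — must wait 8 days from 30 September 2009 (when notice is mailed to adjoining owners), so not before 8 October 2009; acted on 4 October 2009, 4 days prematurely.
No need to go further; step 4 was not satisfied.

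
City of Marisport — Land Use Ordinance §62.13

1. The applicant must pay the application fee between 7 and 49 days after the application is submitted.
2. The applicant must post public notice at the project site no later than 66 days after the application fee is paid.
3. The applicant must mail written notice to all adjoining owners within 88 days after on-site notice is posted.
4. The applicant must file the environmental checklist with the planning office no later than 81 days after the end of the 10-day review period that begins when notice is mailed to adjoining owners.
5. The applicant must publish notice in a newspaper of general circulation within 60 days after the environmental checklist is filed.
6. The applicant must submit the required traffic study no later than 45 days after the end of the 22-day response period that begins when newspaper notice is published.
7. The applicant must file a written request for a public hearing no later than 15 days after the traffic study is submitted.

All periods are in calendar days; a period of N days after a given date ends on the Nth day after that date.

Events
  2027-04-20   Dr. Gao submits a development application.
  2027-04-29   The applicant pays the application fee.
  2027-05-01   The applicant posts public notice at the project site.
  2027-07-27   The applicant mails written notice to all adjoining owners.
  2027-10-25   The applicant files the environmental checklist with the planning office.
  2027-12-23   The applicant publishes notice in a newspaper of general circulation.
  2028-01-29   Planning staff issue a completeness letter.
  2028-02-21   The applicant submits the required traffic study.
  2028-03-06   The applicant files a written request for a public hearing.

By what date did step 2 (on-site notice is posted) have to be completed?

Step 2 runs from 2027-04-29, when the application fee is paid. 66 days after 2027-04-29 is 2027-07-04.

2027-07-04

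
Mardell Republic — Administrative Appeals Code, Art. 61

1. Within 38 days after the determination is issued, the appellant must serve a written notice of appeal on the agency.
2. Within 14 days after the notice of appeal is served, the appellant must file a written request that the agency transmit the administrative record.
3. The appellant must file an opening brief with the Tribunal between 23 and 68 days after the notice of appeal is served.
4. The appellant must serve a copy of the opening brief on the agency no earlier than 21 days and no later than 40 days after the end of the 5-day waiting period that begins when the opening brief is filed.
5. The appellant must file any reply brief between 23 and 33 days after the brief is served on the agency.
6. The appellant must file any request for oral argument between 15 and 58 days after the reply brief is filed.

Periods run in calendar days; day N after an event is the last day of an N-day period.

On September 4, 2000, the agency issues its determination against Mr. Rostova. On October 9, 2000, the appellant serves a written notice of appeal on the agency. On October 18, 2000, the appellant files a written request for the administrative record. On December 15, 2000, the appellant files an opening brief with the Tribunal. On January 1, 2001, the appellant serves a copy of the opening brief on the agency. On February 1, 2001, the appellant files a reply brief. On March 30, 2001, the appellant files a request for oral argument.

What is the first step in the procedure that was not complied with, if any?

(1) due by September 4, 2000 + 38 days = October 12, 2000; October 9, 2000 is within that limit.
(2) due by October 9, 2000 + 14 days = October 23, 2000; October 18, 2000 is within that limit.
(3) the permitted window runs from October 9, 2000 + 23 = November 1, 2000 to October 9, 2000 + 68 = December 16, 2000; done December 15, 2000, which is between those dates.
(4) the permitted window runs from December 20, 2000 + 21 = January 10, 2001 to December 20, 2000 + 40 = January 29, 2001; done January 1, 2001 — 9 days before the window opened.

Step 4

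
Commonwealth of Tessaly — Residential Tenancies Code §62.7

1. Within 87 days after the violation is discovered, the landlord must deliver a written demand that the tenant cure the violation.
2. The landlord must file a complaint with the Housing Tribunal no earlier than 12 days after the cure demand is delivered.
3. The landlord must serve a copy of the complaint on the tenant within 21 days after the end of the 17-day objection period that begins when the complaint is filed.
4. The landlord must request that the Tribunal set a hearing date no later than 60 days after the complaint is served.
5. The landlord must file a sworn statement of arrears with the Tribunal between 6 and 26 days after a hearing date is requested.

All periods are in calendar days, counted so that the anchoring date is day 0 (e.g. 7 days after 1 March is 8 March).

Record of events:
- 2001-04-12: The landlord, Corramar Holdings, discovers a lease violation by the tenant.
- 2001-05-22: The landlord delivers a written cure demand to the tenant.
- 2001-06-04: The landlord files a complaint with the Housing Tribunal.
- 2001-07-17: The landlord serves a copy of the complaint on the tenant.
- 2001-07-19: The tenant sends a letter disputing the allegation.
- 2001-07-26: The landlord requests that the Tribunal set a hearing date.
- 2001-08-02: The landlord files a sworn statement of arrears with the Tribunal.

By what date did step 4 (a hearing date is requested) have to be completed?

Step 4 runs from 2001-07-17, when the complaint is served. 60 days after 2001-07-17 is 2001-09-15.

2001-09-15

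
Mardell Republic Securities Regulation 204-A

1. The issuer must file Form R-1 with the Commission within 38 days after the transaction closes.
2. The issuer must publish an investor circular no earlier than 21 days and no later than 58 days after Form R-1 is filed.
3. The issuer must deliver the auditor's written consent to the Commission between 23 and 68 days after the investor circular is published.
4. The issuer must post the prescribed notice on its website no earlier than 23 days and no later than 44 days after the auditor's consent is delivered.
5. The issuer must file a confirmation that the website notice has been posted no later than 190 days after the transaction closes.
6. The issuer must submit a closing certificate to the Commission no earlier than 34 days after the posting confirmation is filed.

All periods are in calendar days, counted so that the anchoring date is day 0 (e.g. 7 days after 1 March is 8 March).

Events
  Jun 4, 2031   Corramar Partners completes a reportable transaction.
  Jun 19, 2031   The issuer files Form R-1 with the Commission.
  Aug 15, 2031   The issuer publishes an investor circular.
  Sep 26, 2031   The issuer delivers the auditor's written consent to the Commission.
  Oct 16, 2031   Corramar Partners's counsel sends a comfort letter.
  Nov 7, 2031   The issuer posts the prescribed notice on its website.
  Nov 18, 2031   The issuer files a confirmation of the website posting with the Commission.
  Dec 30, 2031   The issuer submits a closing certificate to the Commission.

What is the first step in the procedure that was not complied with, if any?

None — every step was satisfied

Step 1 — counting 38 days from Jun 4, 2031 (when the transaction closes) gives a deadline of Jul 12, 2031; Jun 19, 2031 is within that limit.
Step 2 — 21 and 58 days from Jun 19, 2031 (when Form R-1 is filed) are Jul 10, 2031 and Aug 16, 2031 respectively; done Aug 15, 2031 — within the window.
Step 3 — 23 and 68 days from Aug 15, 2031 (when the investor circular is published) are Sep 7, 2031 and Oct 22, 2031 respectively; done Sep 26, 2031 — within the window.
Step 4 — 23 and 44 days from Sep 26, 2031 (when the auditor's consent is delivered) are Oct 19, 2031 and Nov 9, 2031 respectively; Nov 7, 2031 falls inside that range.
Step 5 — counting 190 days from Jun 4, 2031 (when the transaction closes) gives a deadline of Dec 11, 2031; completed Nov 18, 2031, before the deadline.
Step 6 — must wait 34 days from Nov 18, 2031 (when the posting confirmation is filed), so not before Dec 22, 2031; done Dec 30, 2031, after the minimum wait.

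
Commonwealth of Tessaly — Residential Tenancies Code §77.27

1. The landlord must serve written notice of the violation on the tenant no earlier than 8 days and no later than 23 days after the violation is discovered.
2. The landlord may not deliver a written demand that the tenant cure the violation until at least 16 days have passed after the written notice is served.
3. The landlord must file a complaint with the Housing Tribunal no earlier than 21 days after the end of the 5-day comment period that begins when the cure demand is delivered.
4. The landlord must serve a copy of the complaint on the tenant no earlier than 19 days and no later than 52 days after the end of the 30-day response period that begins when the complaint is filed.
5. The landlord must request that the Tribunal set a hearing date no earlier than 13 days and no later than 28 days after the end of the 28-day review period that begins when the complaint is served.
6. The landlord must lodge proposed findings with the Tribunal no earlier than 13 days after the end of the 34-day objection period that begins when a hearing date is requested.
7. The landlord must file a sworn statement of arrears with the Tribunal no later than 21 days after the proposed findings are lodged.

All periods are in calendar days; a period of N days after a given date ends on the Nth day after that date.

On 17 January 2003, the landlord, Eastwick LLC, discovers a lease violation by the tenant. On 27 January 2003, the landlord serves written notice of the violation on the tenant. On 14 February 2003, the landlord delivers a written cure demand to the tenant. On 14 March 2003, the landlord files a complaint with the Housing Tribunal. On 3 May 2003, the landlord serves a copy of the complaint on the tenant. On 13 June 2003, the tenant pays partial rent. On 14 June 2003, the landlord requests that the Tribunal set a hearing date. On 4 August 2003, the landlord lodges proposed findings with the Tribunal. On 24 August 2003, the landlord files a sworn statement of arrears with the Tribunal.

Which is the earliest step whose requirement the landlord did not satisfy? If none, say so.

(1) the permitted window runs from 17 January 2003 + 8 = 25 January 2003 to 17 January 2003 + 23 = 9 February 2003; done 27 January 2003 — within the window.
(2) permitted from 27 January 2003 + 16 days = 12 February 2003 onward; 14 February 2003 is on or after that date.
(3) permitted from 19 February 2003 + 21 days = 12 March 2003 onward; done 14 March 2003, after the minimum wait.
(4) the permitted window runs from 13 April 2003 + 19 = 2 May 2003 to 13 April 2003 + 52 = 4 June 2003; done 3 May 2003 — within the window.
(5) the permitted window runs from 31 May 2003 + 13 = 13 June 2003 to 31 May 2003 + 28 = 28 June 2003; done 14 June 2003 — within the window.
(6) permitted from 18 July 2003 + 13 days = 31 July 2003 onward; done 4 August 2003, after the minimum wait.
(7) due by 4 August 2003 + 21 days = 25 August 2003; 24 August 2003 is within that limit.

None — every step was satisfied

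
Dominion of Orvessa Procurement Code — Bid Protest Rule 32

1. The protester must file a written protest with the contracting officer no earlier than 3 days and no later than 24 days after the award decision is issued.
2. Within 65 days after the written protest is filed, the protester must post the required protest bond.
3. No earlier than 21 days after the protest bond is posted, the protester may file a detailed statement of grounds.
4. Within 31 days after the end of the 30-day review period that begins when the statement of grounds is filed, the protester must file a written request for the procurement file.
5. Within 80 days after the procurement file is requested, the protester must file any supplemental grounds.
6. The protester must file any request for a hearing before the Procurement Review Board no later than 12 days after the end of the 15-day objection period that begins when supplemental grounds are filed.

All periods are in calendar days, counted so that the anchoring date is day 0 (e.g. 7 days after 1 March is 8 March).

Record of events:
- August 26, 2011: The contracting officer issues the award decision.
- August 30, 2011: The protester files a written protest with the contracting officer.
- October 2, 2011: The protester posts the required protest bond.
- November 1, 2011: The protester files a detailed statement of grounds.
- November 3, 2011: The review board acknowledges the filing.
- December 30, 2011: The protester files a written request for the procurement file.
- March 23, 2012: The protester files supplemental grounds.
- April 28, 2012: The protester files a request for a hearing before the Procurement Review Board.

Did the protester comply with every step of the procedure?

Step 1: the window is 3–24 days after August 26, 2011 (when the award decision is issued), so August 29, 2011 through September 19, 2011; August 30, 2011 falls inside that range.
Step 2: 65 days after August 30, 2011 (when the written protest is filed) is November 3, 2011; done October 2, 2011 — timely.
Step 3: the earliest permitted date is 21 days after October 2, 2011 (when the protest bond is posted), i.e. October 23, 2011; done November 1, 2011 — permitted.
Step 4: 31 days after December 1, 2011 (end of the 30-day review period, which began when the statement of grounds is filed on November 1, 2011) is January 1, 2012; completed December 30, 2011, before the deadline.
Step 5: 80 days after December 30, 2011 (when the procurement file is requested) is March 19, 2012; done March 23, 2012 — 4 days late.
No need to go further; step 5 was not satisfied.

No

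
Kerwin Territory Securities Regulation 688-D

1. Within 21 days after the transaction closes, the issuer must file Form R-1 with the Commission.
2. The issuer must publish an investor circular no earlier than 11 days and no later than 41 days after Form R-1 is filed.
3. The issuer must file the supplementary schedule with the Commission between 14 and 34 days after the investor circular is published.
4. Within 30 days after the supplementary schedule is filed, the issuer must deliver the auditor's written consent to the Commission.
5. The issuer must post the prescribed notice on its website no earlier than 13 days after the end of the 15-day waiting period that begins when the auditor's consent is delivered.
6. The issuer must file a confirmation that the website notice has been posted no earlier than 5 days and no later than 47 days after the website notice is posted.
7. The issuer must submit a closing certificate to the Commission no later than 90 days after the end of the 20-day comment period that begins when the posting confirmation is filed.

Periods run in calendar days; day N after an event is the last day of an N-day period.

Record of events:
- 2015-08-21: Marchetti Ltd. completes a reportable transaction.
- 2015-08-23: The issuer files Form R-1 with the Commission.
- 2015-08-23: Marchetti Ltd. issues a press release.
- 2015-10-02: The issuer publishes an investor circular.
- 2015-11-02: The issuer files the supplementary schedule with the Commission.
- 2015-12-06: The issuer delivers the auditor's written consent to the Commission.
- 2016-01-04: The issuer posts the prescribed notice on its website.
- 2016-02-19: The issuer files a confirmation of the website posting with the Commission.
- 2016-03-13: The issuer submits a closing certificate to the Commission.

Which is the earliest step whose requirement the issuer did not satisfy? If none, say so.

Step 1: 21 days after 2015-08-21 (when the transaction closes) is 2015-09-11; completed 2015-08-23, before the deadline.
Step 2: the window is 11–41 days after 2015-08-23 (when Form R-1 is filed), so 2015-09-03 through 2015-10-03; 2015-10-02 falls inside that range.
Step 3: the window is 14–34 days after 2015-10-02 (when the investor circular is published), so 2015-10-16 through 2015-11-05; 2015-11-02 falls inside that range.
Step 4: 30 days after 2015-11-02 (when the supplementary schedule is filed) is 2015-12-02; 2015-12-06 misses that deadline by 4 days.
The analysis stops there.

Step 4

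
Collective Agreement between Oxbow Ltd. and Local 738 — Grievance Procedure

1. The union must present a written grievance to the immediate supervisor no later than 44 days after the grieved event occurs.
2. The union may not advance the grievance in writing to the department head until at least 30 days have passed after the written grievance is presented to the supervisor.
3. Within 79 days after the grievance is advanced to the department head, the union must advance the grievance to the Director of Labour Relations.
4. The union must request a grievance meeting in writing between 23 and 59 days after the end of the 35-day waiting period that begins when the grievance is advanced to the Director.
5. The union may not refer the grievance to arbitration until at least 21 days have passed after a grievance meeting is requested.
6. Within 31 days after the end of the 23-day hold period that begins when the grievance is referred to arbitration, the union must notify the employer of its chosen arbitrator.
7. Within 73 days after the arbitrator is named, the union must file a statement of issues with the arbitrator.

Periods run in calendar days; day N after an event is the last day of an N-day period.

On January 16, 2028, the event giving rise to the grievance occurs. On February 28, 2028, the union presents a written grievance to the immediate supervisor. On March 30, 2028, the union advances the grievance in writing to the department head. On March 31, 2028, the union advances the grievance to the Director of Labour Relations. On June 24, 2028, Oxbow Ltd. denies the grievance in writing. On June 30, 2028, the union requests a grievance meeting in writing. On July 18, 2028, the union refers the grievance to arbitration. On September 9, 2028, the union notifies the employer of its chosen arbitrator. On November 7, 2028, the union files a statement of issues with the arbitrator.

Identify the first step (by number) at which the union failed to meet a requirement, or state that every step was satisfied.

Step 5

(1) due by January 16, 2028 + 44 days = February 29, 2028; February 28, 2028 is within that limit.
(2) permitted from February 28, 2028 + 30 days = March 29, 2028 onward; done March 30, 2028 — permitted.
(3) due by March 30, 2028 + 79 days = June 17, 2028; March 31, 2028 is within that limit.
(4) the permitted window runs from May 5, 2028 + 23 = May 28, 2028 to May 5, 2028 + 59 = July 3, 2028; done June 30, 2028 — within the window.
(5) permitted from June 30, 2028 + 21 days = July 21, 2028 onward; done July 18, 2028 — 3 days too early.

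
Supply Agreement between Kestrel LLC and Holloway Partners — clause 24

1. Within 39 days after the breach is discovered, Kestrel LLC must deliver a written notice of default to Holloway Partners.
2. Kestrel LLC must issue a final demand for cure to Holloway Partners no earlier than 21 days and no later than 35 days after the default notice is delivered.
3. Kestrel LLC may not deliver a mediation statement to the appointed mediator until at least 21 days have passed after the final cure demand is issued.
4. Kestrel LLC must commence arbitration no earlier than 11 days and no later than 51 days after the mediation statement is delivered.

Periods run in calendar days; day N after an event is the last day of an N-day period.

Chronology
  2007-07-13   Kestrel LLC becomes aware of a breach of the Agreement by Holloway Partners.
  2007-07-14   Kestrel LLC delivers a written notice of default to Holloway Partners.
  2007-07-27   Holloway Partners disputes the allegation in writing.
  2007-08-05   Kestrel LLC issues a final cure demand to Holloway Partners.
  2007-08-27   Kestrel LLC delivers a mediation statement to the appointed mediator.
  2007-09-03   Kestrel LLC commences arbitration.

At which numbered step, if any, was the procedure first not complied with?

(1) due by 2007-07-13 + 39 days = 2007-08-21; 2007-07-14 is within that limit.
(2) the permitted window runs from 2007-07-14 + 21 = 2007-08-04 to 2007-07-14 + 35 = 2007-08-18; done 2007-08-05, which is between those dates.
(3) permitted from 2007-08-05 + 21 days = 2007-08-26 onward; done 2007-08-27, after the minimum wait.
(4) the permitted window runs from 2007-08-27 + 11 = 2007-09-07 to 2007-08-27 + 51 = 2007-10-17; done 2007-09-03 — 4 days before the window opened.
That is the first point of non-compliance.

Step 4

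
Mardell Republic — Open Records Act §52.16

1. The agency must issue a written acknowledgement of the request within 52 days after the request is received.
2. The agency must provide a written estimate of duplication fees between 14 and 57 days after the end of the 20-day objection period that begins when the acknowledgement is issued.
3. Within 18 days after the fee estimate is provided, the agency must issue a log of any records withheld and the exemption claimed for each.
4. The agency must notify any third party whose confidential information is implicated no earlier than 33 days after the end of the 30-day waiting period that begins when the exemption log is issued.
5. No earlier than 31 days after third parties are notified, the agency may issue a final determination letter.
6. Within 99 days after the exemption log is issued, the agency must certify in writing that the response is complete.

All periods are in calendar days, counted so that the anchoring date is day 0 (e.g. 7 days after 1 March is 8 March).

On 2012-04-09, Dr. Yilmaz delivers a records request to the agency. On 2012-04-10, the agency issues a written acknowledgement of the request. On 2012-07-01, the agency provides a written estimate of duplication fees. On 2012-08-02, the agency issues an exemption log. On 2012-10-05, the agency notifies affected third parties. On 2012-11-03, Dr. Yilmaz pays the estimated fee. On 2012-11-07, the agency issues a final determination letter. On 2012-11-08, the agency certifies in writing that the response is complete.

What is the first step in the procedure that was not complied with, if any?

(1) due by 2012-04-09 + 52 days = 2012-05-31; done 2012-04-10 — timely.
(2) the permitted window runs from 2012-04-30 + 14 = 2012-05-14 to 2012-04-30 + 57 = 2012-06-26; 2012-07-01 is 5 days past the end of the window.

Step 2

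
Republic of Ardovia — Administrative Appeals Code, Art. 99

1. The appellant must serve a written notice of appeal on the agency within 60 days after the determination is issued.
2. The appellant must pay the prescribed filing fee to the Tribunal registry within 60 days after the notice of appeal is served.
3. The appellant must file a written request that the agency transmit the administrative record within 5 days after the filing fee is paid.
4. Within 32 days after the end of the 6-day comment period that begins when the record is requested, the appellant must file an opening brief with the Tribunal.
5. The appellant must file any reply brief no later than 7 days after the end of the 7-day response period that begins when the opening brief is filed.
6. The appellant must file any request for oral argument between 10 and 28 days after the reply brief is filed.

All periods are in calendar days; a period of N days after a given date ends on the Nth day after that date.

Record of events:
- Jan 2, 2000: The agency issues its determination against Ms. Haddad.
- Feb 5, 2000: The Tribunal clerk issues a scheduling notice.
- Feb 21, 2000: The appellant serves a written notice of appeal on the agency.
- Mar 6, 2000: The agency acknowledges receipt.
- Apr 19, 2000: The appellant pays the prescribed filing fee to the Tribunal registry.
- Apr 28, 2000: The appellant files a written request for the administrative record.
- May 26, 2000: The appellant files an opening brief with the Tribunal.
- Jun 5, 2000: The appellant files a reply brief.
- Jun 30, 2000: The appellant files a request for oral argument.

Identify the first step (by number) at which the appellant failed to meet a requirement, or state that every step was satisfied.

Step 1: 60 days after Jan 2, 2000 (when the determination is issued) is Mar 2, 2000; Feb 21, 2000 is within that limit.
Step 2: 60 days after Feb 21, 2000 (when the notice of appeal is served) is Apr 21, 2000; completed Apr 19, 2000, before the deadline.
Step 3: 5 days after Apr 19, 2000 (when the filing fee is paid) is Apr 24, 2000; not done until Apr 28, 2000, 4 days after the deadline.

Step 3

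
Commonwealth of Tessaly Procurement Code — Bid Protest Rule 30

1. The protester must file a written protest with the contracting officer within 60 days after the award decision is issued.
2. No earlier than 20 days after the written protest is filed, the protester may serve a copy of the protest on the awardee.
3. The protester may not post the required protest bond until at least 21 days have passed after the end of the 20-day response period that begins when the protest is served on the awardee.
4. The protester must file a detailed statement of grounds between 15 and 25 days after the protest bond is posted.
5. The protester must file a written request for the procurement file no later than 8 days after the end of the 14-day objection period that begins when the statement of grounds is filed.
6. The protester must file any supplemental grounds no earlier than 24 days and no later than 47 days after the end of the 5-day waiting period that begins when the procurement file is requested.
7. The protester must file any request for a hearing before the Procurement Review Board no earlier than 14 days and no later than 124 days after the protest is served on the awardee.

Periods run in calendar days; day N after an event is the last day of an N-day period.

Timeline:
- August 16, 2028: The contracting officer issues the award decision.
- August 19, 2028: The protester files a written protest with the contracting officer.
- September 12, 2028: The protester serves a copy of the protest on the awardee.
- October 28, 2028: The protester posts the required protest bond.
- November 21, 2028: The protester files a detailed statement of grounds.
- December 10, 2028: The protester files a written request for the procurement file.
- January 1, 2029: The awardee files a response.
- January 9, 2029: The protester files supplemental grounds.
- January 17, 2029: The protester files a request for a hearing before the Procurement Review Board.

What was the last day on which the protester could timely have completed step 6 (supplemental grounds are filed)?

The procurement file is requested on December 10, 2028; the 5-day waiting period therefore ends December 15, 2028, and step 6 runs from that date. The window is 24–47 days after December 15, 2028; it closes on January 31, 2029.

January 31, 2029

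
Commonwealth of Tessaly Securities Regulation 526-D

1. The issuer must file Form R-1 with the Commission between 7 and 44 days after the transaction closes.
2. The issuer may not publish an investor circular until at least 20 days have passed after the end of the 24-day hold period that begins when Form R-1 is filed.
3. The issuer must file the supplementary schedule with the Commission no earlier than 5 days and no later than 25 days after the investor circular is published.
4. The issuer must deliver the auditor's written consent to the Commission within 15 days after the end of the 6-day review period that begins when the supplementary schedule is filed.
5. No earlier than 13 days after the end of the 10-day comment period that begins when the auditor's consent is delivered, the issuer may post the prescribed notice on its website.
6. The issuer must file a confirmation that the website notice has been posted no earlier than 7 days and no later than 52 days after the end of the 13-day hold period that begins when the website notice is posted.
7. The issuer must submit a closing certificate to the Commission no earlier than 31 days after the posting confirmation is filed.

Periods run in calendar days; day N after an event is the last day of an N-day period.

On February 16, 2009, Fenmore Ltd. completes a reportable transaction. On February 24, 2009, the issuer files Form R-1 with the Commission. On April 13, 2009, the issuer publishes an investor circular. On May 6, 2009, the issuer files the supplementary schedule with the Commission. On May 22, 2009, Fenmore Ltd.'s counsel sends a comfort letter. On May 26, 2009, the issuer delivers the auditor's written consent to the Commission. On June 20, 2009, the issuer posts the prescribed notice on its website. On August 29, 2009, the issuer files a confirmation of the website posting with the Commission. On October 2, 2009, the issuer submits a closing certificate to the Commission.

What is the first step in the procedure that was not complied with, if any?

Step 1: the window is 7–44 days after February 16, 2009 (when the transaction closes), so February 23, 2009 through April 1, 2009; February 24, 2009 falls inside that range.
Step 2: the earliest permitted date is 20 days after March 20, 2009 (end of the 24-day hold period, which began when Form R-1 is filed on February 24, 2009), i.e. April 9, 2009; April 13, 2009 is on or after that date.
Step 3: the window is 5–25 days after April 13, 2009 (when the investor circular is published), so April 18, 2009 through May 8, 2009; done May 6, 2009 — within the window.
Step 4: 15 days after May 12, 2009 (end of the 6-day review period, which began when the supplementary schedule is filed on May 6, 2009) is May 27, 2009; completed May 26, 2009, before the deadline.
Step 5: the earliest permitted date is 13 days after June 5, 2009 (end of the 10-day comment period, which began when the auditor's consent is delivered on May 26, 2009), i.e. June 18, 2009; June 20, 2009 is on or after that date.
Step 6: the window is 7–52 days after July 3, 2009 (end of the 13-day hold period, which began when the website notice is posted on June 20, 2009), so July 10, 2009 through August 24, 2009; done August 29, 2009 — 5 days after the window closed.

Step 6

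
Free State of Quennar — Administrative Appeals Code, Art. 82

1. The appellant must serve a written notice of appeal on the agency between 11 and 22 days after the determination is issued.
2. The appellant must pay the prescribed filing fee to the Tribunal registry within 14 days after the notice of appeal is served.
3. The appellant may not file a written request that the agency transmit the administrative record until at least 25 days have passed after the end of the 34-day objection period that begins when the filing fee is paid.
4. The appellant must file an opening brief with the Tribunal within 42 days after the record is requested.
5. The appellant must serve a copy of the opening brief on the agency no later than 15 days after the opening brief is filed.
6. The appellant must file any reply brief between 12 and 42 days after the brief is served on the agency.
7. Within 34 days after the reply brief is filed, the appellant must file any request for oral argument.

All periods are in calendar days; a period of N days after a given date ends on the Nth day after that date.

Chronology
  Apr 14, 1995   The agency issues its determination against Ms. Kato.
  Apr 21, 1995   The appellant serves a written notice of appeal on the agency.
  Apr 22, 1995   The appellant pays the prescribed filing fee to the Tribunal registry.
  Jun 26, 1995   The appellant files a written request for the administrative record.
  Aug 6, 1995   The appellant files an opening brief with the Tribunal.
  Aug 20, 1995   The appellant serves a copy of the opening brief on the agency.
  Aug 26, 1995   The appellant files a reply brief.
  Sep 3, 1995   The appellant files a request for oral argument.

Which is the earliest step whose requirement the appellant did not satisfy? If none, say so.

Step 1: the window is 11–22 days after Apr 14, 1995 (when the determination is issued), so Apr 25, 1995 through May 6, 1995; Apr 21, 1995 is 4 days too early.
The analysis stops there.

Step 1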